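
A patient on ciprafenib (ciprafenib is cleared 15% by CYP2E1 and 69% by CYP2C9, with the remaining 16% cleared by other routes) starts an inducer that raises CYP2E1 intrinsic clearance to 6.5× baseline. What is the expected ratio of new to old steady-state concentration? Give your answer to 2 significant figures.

The CYP2E1 pathway (15% of clearance) rises to 6.5× activity: 0.15 × 6.5 = 0.975.
CYP2C9 (69%) and the residual 16% are unaffected.
New clearance relative to baseline: 0.975 + 0.69 + 0.16 = 1.825.
Since steady-state concentration ∝ 1/CL, the ratio is 1 / 1.825 = 0.55.

0.55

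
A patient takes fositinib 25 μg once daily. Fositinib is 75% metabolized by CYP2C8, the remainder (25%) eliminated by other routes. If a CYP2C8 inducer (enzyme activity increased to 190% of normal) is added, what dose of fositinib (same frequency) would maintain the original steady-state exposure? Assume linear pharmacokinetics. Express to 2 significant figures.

42 μg

The CYP2C8 pathway (75% of clearance) is boosted to 1.9× activity: 0.75 × 1.9 = 1.425.
The remaining 25% of clearance is unaffected.
Relative clearance = 1.425 + 0.25 = 1.675.
Css,avg = (dose rate)/CL, so holding Css fixed requires dose ∝ CL: 25 × 1.675 = 42 μg.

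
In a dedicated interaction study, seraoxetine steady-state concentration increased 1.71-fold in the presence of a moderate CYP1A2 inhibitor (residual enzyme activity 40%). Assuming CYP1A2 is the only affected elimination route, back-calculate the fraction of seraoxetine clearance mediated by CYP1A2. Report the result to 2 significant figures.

CL'/CL = 1 / 1.71 = 0.5848
0.4·fm + (1 − fm) = 0.5848
fm = (0.5848 − 1) / (0.4 − 1) = 0.69

0.69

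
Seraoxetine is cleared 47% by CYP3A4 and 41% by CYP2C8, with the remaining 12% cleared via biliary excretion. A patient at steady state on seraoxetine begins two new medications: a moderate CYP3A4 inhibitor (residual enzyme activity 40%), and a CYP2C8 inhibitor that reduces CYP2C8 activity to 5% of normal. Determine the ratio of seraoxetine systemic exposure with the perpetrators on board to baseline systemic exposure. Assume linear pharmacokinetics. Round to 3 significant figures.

3.04

The CYP3A4 pathway (47% of clearance) falls to 0.4× activity: 0.47 × 0.4 = 0.188.
The CYP2C8 pathway (41% of clearance) drops to 0.05× activity: 0.41 × 0.05 = 0.0205.
Non-CYP routes (12%) are unchanged.
CL_new/CL_old = 0.188 + 0.0205 + 0.12 = 0.3285.
Systemic exposure ∝ 1/CL: fold-change = 1 / 0.3285 = 3.04.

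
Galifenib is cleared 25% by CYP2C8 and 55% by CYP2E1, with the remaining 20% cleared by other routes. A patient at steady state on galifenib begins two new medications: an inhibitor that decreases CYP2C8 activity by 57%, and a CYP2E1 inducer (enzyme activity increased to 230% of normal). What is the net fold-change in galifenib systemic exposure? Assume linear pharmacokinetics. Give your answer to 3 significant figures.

The CYP2C8 pathway (25% of clearance) drops to 0.43× activity: 0.25 × 0.43 = 0.1075.
The CYP2E1 pathway (55% of clearance) increases to 2.3× activity: 0.55 × 2.3 = 1.265.
The remaining 20% of clearance is unaffected.
New clearance relative to baseline: 0.1075 + 1.265 + 0.2 = 1.5725.
Because systemic exposure varies inversely with clearance, the combined effect is 1 / 1.5725 = 0.636.

0.636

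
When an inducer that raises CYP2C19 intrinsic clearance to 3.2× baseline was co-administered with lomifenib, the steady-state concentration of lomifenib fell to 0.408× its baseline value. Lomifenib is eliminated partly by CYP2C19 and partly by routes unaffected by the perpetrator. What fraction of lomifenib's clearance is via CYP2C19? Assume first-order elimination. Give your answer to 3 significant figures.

0.660

Let x = fm,CYP2C19. Because steady-state concentration ∝ 1/CL, relative clearance rose to 1/0.408 = 2.451.
Setting x·3.2 + (1 − x) = 2.451 and solving: x = (2.451 − 1)/(3.2 − 1) = 0.660.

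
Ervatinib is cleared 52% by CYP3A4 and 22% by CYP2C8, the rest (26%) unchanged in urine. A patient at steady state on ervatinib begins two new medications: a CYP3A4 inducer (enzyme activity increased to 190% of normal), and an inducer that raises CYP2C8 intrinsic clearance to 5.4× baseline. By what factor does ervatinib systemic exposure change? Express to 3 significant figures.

0.411

The CYP3A4 pathway (52% of clearance) rises to 1.9× activity: 0.52 × 1.9 = 0.988.
The CYP2C8 pathway (22% of clearance) increases to 5.4× activity: 0.22 × 5.4 = 1.188.
Non-CYP routes (26%) are unchanged.
CL_new/CL_old = 0.988 + 1.188 + 0.26 = 2.436.
Because systemic exposure varies inversely with clearance, the combined effect is 1 / 2.436 = 0.411.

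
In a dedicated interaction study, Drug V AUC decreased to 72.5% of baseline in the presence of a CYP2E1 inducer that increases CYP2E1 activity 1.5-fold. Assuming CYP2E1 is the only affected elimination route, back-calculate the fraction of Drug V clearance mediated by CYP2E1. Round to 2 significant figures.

Write x for the fraction cleared via CYP2E1. The observed AUC change means clearance rose to 1/0.725 = 1.379 of baseline.
Only the CYP2E1 route changed, so 1.379 = x·1.5 + (1 − x), giving x = 0.76.

0.76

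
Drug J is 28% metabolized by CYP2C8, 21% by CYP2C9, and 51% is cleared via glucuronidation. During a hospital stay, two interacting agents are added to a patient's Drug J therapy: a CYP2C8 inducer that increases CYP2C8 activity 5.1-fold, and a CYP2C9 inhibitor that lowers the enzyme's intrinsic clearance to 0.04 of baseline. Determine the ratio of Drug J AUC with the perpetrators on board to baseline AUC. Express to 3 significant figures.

0.514

The CYP2C8 pathway (28% of clearance) rises to 5.1× activity: 0.28 × 5.1 = 1.428.
The CYP2C9 pathway (21% of clearance) is reduced to 0.04× activity: 0.21 × 0.04 = 0.0084.
The remaining 51% of clearance is unaffected.
CL_new/CL_old = 1.428 + 0.0084 + 0.51 = 1.9464.
AUC ∝ 1/CL: fold-change = 1 / 1.9464 = 0.514.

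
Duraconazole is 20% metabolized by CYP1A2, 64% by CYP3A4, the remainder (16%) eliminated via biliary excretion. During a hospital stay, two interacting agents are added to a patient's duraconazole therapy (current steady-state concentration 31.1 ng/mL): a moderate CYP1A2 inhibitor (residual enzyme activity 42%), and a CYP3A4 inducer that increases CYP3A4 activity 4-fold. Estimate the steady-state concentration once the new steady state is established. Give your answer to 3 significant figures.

11.1 ng/mL

The CYP1A2 pathway (20% of clearance) falls to 0.42× activity: 0.2 × 0.42 = 0.084.
The CYP3A4 pathway (64% of clearance) is boosted to 4× activity: 0.64 × 4 = 2.56.
Non-CYP routes (16%) are unchanged.
CL_new/CL_old = 0.084 + 2.56 + 0.16 = 2.804.
New steady-state concentration = 31.1 / 2.804 = 11.1 ng/mL (concentration scales inversely with clearance).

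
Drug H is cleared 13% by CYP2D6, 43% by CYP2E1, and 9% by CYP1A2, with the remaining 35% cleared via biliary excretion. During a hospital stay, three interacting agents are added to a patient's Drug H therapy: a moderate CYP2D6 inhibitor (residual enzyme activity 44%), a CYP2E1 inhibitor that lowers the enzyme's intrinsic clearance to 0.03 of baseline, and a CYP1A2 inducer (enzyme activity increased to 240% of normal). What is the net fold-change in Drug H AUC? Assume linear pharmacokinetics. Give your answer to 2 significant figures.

CYP2D6: 0.13 × 0.44 = 0.0572
CYP2E1: 0.43 × 0.03 = 0.0129
CYP1A2: 0.09 × 2.4 = 0.216
Other: 0.35 (unchanged)
New clearance relative to baseline: 0.0572 + 0.0129 + 0.216 + 0.35 = 0.6361.
Because AUC varies inversely with clearance, the combined effect is 1 / 0.6361 = 1.6.

1.6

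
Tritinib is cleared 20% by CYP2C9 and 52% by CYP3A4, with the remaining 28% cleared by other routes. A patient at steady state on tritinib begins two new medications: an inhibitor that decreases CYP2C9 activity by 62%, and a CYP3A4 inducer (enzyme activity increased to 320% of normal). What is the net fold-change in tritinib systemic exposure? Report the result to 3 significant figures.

CYP2C9: 0.2 × 0.38 = 0.076
CYP3A4: 0.52 × 3.2 = 1.664
Other: 0.28 (unchanged)
New clearance relative to baseline: 0.076 + 1.664 + 0.28 = 2.02.
Systemic exposure ∝ 1/CL: fold-change = 1 / 2.02 = 0.495.

0.495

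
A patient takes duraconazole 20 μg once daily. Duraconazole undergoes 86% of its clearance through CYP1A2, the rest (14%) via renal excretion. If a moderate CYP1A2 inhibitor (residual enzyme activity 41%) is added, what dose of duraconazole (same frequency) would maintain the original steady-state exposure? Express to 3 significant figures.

The CYP1A2 pathway (86% of clearance) falls to 0.41× activity: 0.86 × 0.41 = 0.3526.
Non-CYP routes (14%) are unchanged.
New clearance relative to baseline: 0.3526 + 0.14 = 0.4926.
Exposure is unchanged when dose changes in proportion to clearance. New dose = 20 μg × 0.4926 = 9.85 μg.

9.85 μg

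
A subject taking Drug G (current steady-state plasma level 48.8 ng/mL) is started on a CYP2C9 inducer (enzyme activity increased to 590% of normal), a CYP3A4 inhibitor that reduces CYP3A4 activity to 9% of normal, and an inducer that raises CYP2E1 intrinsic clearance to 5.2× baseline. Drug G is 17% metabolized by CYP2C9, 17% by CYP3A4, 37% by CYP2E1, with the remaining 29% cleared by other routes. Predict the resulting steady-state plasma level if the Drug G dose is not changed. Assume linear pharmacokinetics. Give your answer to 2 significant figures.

The CYP2C9 pathway (17% of clearance) rises to 5.9× activity: 0.17 × 5.9 = 1.003.
The CYP3A4 pathway (17% of clearance) is reduced to 0.09× activity: 0.17 × 0.09 = 0.0153.
The CYP2E1 pathway (37% of clearance) rises to 5.2× activity: 0.37 × 5.2 = 1.924.
The remaining 29% of clearance is unaffected.
Relative clearance = 1.003 + 0.0153 + 1.924 + 0.29 = 3.2323.
Dividing the baseline by the relative clearance: 48.8 / 3.2323 = 15 ng/mL.

15 ng/mL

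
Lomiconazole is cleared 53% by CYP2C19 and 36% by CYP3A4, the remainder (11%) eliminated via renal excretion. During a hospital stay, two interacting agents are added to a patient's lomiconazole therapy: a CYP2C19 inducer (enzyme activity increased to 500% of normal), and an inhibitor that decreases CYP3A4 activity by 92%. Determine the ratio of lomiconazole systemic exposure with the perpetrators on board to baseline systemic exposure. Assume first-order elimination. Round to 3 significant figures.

0.359

The CYP2C19 pathway (53% of clearance) rises to 5× activity: 0.53 × 5 = 2.65.
The CYP3A4 pathway (36% of clearance) is reduced to 0.08× activity: 0.36 × 0.08 = 0.0288.
Non-CYP routes (11%) are unchanged.
New clearance relative to baseline: 2.65 + 0.0288 + 0.11 = 2.7888.
Net systemic exposure ratio = 1 / 2.7888 = 0.359.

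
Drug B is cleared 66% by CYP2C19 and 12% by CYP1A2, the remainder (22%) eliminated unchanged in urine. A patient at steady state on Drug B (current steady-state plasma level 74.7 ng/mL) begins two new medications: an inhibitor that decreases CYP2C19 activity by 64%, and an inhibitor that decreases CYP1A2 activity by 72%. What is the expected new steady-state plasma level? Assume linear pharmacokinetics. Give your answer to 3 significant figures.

152 ng/mL

The CYP2C19 pathway (66% of clearance) falls to 0.36× activity: 0.66 × 0.36 = 0.2376.
The CYP1A2 pathway (12% of clearance) falls to 0.28× activity: 0.12 × 0.28 = 0.0336.
The remaining 22% of clearance is unaffected.
New clearance relative to baseline: 0.2376 + 0.0336 + 0.22 = 0.4912.
Dividing the baseline by the relative clearance: 74.7 / 0.4912 = 152 ng/mL.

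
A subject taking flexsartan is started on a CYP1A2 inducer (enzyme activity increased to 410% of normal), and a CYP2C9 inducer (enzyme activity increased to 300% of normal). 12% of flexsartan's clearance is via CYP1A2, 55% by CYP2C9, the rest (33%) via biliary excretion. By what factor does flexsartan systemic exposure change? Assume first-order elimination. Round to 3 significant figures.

CYP1A2: 0.12 × 4.1 = 0.492
CYP2C9: 0.55 × 3 = 1.65
Other: 0.33 (unchanged)
New clearance relative to baseline: 0.492 + 1.65 + 0.33 = 2.472.
Net systemic exposure ratio = 1 / 2.472 = 0.405.

0.405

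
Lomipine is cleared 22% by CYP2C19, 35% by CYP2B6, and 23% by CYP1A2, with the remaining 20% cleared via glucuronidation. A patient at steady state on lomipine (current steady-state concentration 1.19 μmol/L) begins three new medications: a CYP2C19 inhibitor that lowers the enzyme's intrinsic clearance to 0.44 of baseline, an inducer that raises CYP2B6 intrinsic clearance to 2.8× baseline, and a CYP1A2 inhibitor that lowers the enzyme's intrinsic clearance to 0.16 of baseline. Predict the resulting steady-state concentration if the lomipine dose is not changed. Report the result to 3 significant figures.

0.906 μmol/L

CYP2C19: 0.22 × 0.44 = 0.0968
CYP2B6: 0.35 × 2.8 = 0.98
CYP1A2: 0.23 × 0.16 = 0.0368
Other: 0.2 (unchanged)
New clearance relative to baseline: 0.0968 + 0.98 + 0.0368 + 0.2 = 1.3136.
Dividing the baseline by the relative clearance: 1.19 / 1.3136 = 0.906 μmol/L.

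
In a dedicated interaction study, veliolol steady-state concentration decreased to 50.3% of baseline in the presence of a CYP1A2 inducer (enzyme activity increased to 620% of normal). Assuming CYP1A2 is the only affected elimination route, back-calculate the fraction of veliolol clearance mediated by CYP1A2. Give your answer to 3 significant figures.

0.190

Call the CYP1A2 fraction fm. After the interaction, CL_new/CL_old = fm × 6.2 + (1 − fm).
Steady-state concentration ratio = 1 / (new CL fraction), so new CL fraction = 1 / 0.503 = 1.988.
fm × 6.2 + 1 − fm = 1.988  ⇒  fm × (6.2 − 1) = 0.9881  ⇒  fm = 0.190.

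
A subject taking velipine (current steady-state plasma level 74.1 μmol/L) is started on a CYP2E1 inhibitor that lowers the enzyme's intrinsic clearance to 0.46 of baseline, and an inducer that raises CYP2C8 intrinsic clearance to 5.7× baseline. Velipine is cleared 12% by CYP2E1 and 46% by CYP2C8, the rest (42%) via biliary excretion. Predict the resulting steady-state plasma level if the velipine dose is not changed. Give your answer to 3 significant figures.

The CYP2E1 pathway (12% of clearance) drops to 0.46× activity: 0.12 × 0.46 = 0.0552.
The CYP2C8 pathway (46% of clearance) rises to 5.7× activity: 0.46 × 5.7 = 2.622.
The remaining 42% of clearance is unaffected.
Relative clearance = 0.0552 + 2.622 + 0.42 = 3.0972.
New steady-state plasma level = 74.1 / 3.0972 = 23.9 μmol/L (concentration scales inversely with clearance).

23.9 μmol/L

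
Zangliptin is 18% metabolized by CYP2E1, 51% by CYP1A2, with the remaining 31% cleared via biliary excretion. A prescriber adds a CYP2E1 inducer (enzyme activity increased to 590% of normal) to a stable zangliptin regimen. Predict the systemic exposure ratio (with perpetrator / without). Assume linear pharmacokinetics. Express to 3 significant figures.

CYP2E1: 0.18 × 5.9 = 1.062
CYP1A2: 0.51 (unchanged)
Other: 0.31 (unchanged)
New clearance relative to baseline: 1.062 + 0.51 + 0.31 = 1.882.
Systemic exposure ratio = CL_old/CL_new = 1 / 1.882 = 0.531.

0.531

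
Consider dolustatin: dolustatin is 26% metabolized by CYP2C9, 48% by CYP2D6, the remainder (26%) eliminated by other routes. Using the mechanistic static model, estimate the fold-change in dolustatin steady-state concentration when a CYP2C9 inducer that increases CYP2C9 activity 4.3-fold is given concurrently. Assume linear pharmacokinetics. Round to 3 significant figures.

The CYP2C9 pathway (26% of clearance) increases to 4.3× activity: 0.26 × 4.3 = 1.118.
CYP2D6 (48%) and the residual 26% are unaffected.
Relative clearance = 1.118 + 0.48 + 0.26 = 1.858.
Steady-state concentration is inversely proportional to clearance, so the fold-change is 1 / 1.858 = 0.538.

0.538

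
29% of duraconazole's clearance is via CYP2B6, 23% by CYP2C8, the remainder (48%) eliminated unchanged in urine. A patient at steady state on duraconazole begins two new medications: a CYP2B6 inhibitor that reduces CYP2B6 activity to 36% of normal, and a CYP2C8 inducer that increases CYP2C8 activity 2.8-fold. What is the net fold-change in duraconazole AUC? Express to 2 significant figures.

0.81

The CYP2B6 pathway (29% of clearance) drops to 0.36× activity: 0.29 × 0.36 = 0.1044.
The CYP2C8 pathway (23% of clearance) is boosted to 2.8× activity: 0.23 × 2.8 = 0.644.
Non-CYP routes (48%) are unchanged.
New clearance relative to baseline: 0.1044 + 0.644 + 0.48 = 1.2284.
Because AUC varies inversely with clearance, the combined effect is 1 / 1.2284 = 0.81.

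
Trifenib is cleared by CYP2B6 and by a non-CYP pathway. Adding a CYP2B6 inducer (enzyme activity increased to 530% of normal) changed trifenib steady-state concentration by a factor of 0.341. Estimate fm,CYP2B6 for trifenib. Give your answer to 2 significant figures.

CL'/CL = 1 / 0.341 = 2.933
5.3·fm + (1 − fm) = 2.933
fm = (2.933 − 1) / (5.3 − 1) = 0.45

0.45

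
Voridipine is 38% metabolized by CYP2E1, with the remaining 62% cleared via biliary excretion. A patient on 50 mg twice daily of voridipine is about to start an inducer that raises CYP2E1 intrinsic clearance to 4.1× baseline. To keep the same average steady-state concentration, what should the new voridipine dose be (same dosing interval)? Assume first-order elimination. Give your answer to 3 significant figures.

The CYP2E1 pathway (38% of clearance) increases to 4.1× activity: 0.38 × 4.1 = 1.558.
The remaining 62% of clearance is unaffected.
Relative clearance = 1.558 + 0.62 = 2.178.
Css,avg = (dose rate)/CL, so holding Css fixed requires dose ∝ CL: 50 × 2.178 = 109 mg.

109 mg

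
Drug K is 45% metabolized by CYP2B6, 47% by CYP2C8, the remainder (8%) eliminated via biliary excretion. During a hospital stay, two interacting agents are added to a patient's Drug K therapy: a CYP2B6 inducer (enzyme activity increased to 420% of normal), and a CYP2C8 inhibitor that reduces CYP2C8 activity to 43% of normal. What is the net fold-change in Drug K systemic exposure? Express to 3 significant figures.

0.460

The CYP2B6 pathway (45% of clearance) increases to 4.2× activity: 0.45 × 4.2 = 1.89.
The CYP2C8 pathway (47% of clearance) falls to 0.43× activity: 0.47 × 0.43 = 0.2021.
Non-CYP routes (8%) are unchanged.
New clearance relative to baseline: 1.89 + 0.2021 + 0.08 = 2.1721.
Net systemic exposure ratio = 1 / 2.1721 = 0.460.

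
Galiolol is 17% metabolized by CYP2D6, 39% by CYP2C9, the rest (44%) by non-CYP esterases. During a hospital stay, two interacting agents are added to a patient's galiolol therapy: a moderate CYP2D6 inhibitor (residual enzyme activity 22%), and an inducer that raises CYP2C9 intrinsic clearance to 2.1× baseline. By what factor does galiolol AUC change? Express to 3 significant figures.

0.771

CYP2D6: 0.17 × 0.22 = 0.0374
CYP2C9: 0.39 × 2.1 = 0.819
Other: 0.44 (unchanged)
New clearance relative to baseline: 0.0374 + 0.819 + 0.44 = 1.2964.
Because AUC varies inversely with clearance, the combined effect is 1 / 1.2964 = 0.771.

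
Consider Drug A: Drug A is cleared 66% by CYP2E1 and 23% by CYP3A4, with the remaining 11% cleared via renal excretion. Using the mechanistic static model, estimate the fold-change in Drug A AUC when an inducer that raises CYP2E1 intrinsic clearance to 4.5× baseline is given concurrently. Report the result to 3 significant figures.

0.302

CYP2E1: 0.66 × 4.5 = 2.97
CYP3A4: 0.23 (unchanged)
Other: 0.11 (unchanged)
CL_new/CL_old = 2.97 + 0.23 + 0.11 = 3.31.
AUC is inversely proportional to clearance, so the fold-change is 1 / 3.31 = 0.302.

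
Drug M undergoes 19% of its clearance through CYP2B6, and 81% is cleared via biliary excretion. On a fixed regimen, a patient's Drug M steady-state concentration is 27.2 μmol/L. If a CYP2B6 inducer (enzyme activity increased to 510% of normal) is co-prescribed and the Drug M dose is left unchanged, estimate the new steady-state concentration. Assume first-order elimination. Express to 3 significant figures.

The CYP2B6 pathway (19% of clearance) rises to 5.1× activity: 0.19 × 5.1 = 0.969.
The remaining 81% of clearance is unaffected.
Relative clearance = 0.969 + 0.81 = 1.779.
With dosing unchanged, steady-state concentration scales as 1/CL: 27.2 / 1.779 = 15.3 μmol/L.

15.3 μmol/L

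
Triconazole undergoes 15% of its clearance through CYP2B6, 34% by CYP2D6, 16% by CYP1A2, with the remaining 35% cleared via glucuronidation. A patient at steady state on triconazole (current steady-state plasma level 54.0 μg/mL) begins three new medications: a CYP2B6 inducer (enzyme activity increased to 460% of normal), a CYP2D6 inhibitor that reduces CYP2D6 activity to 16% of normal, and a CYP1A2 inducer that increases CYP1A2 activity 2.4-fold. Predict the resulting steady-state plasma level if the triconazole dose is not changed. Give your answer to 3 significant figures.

The CYP2B6 pathway (15% of clearance) increases to 4.6× activity: 0.15 × 4.6 = 0.69.
The CYP2D6 pathway (34% of clearance) is reduced to 0.16× activity: 0.34 × 0.16 = 0.0544.
The CYP1A2 pathway (16% of clearance) increases to 2.4× activity: 0.16 × 2.4 = 0.384.
Non-CYP routes (35%) are unchanged.
New clearance relative to baseline: 0.69 + 0.0544 + 0.384 + 0.35 = 1.4784.
Dividing the baseline by the relative clearance: 54.0 / 1.4784 = 36.5 μg/mL.

36.5 μg/mL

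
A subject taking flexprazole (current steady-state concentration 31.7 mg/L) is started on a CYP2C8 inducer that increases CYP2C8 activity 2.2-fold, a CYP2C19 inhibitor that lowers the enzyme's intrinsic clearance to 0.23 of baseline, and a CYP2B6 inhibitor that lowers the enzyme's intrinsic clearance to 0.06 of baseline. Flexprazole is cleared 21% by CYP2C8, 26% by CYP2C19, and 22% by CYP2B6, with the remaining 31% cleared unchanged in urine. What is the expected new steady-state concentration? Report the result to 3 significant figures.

CYP2C8: 0.21 × 2.2 = 0.462
CYP2C19: 0.26 × 0.23 = 0.0598
CYP2B6: 0.22 × 0.06 = 0.0132
Other: 0.31 (unchanged)
Relative clearance = 0.462 + 0.0598 + 0.0132 + 0.31 = 0.845.
Steady-state concentration ∝ 1/CL: new value = 31.7 / 0.845 = 37.5 mg/L.

37.5 mg/L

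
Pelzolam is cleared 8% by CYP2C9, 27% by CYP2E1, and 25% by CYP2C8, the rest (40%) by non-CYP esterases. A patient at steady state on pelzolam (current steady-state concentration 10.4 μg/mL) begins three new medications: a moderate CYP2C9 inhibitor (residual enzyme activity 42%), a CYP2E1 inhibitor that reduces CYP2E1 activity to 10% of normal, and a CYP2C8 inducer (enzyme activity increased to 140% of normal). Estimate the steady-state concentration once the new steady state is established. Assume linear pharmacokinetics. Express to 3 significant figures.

12.8 μg/mL

CYP2C9: 0.08 × 0.42 = 0.0336
CYP2E1: 0.27 × 0.1 = 0.027
CYP2C8: 0.25 × 1.4 = 0.35
Other: 0.4 (unchanged)
Relative clearance = 0.0336 + 0.027 + 0.35 + 0.4 = 0.8106.
New steady-state concentration = 10.4 / 0.8106 = 12.8 μg/mL (concentration scales inversely with clearance).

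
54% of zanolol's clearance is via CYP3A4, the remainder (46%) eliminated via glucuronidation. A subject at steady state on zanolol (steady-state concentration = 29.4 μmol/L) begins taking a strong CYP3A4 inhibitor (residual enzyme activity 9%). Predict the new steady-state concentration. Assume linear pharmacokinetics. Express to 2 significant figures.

CYP3A4: 0.54 × 0.09 = 0.0486
Other: 0.46 (unchanged)
CL_new/CL_old = 0.0486 + 0.46 = 0.5086.
With dosing unchanged, steady-state concentration scales as 1/CL: 29.4 / 0.5086 = 58 μmol/L.

58 μmol/L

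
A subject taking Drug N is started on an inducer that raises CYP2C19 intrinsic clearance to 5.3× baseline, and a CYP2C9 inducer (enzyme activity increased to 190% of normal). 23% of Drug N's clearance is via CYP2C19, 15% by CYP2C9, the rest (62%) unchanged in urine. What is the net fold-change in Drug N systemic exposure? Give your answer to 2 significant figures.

0.47

The CYP2C19 pathway (23% of clearance) is boosted to 5.3× activity: 0.23 × 5.3 = 1.219.
The CYP2C9 pathway (15% of clearance) rises to 1.9× activity: 0.15 × 1.9 = 0.285.
The remaining 62% of clearance is unaffected.
CL_new/CL_old = 1.219 + 0.285 + 0.62 = 2.124.
Net systemic exposure ratio = 1 / 2.124 = 0.47.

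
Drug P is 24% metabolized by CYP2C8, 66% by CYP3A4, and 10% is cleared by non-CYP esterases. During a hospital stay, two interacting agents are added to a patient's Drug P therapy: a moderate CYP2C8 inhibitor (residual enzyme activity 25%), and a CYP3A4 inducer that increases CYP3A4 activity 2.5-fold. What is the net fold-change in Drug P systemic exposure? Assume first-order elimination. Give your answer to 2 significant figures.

0.55

The CYP2C8 pathway (24% of clearance) drops to 0.25× activity: 0.24 × 0.25 = 0.06.
The CYP3A4 pathway (66% of clearance) rises to 2.5× activity: 0.66 × 2.5 = 1.65.
The remaining 10% of clearance is unaffected.
CL_new/CL_old = 0.06 + 1.65 + 0.1 = 1.81.
Systemic exposure ∝ 1/CL: fold-change = 1 / 1.81 = 0.55.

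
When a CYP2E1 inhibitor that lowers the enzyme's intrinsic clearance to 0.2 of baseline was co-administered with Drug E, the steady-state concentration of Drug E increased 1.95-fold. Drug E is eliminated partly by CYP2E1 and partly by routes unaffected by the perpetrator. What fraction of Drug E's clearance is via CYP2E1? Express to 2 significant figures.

0.61

CL'/CL = 1 / 1.95 = 0.5128
0.2·fm + (1 − fm) = 0.5128
fm = (0.5128 − 1) / (0.2 − 1) = 0.61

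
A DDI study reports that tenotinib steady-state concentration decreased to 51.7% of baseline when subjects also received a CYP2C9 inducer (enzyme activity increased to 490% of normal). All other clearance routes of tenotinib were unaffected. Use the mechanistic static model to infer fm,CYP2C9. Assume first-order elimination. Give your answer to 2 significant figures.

CL'/CL = 1 / 0.517 = 1.934
4.9·fm + (1 − fm) = 1.934
fm = (1.934 − 1) / (4.9 − 1) = 0.24

0.24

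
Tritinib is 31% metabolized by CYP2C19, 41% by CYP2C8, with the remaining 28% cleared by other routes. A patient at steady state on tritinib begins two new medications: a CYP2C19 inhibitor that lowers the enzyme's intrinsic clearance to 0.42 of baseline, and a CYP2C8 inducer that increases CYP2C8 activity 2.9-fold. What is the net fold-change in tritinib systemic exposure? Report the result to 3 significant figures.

0.625

The CYP2C19 pathway (31% of clearance) is reduced to 0.42× activity: 0.31 × 0.42 = 0.1302.
The CYP2C8 pathway (41% of clearance) rises to 2.9× activity: 0.41 × 2.9 = 1.189.
Non-CYP routes (28%) are unchanged.
CL_new/CL_old = 0.1302 + 1.189 + 0.28 = 1.5992.
Because systemic exposure varies inversely with clearance, the combined effect is 1 / 1.5992 = 0.625.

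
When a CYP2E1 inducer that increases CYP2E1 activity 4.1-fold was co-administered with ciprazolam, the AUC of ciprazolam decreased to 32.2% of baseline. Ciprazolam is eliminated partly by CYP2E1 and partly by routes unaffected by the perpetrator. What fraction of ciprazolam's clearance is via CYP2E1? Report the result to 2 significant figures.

0.68

CL'/CL = 1 / 0.322 = 3.106
4.1·fm + (1 − fm) = 3.106
fm = (3.106 − 1) / (4.1 − 1) = 0.68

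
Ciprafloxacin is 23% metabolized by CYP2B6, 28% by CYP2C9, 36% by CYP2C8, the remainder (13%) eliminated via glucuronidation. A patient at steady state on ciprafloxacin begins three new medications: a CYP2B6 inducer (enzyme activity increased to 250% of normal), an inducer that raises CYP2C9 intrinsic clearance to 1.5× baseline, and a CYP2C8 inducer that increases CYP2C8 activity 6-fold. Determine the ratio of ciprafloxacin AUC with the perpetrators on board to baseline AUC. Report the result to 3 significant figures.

CYP2B6: 0.23 × 2.5 = 0.575
CYP2C9: 0.28 × 1.5 = 0.42
CYP2C8: 0.36 × 6 = 2.16
Other: 0.13 (unchanged)
CL_new/CL_old = 0.575 + 0.42 + 2.16 + 0.13 = 3.285.
Net AUC ratio = 1 / 3.285 = 0.304.

0.304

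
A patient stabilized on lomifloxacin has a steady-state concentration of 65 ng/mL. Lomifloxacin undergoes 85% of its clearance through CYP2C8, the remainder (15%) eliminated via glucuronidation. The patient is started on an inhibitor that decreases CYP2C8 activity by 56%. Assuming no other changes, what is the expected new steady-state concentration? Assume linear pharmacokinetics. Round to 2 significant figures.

The CYP2C8 pathway (85% of clearance) drops to 0.44× activity: 0.85 × 0.44 = 0.374.
Non-CYP routes (15%) are unchanged.
CL_new/CL_old = 0.374 + 0.15 = 0.524.
New steady-state concentration = baseline ÷ relative clearance = 65 / 0.524 = 1.2 × 10² ng/mL.

1.2 × 10² ng/mL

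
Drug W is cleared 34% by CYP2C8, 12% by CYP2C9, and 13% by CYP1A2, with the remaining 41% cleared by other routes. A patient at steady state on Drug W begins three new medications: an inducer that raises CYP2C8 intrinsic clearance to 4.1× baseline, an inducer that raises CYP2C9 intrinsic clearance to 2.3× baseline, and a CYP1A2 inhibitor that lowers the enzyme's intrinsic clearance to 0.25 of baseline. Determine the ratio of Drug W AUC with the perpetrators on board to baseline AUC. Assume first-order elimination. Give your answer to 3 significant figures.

0.473

The CYP2C8 pathway (34% of clearance) is boosted to 4.1× activity: 0.34 × 4.1 = 1.394.
The CYP2C9 pathway (12% of clearance) rises to 2.3× activity: 0.12 × 2.3 = 0.276.
The CYP1A2 pathway (13% of clearance) falls to 0.25× activity: 0.13 × 0.25 = 0.0325.
Non-CYP routes (41%) are unchanged.
New clearance relative to baseline: 1.394 + 0.276 + 0.0325 + 0.41 = 2.1125.
AUC ∝ 1/CL: fold-change = 1 / 2.1125 = 0.473.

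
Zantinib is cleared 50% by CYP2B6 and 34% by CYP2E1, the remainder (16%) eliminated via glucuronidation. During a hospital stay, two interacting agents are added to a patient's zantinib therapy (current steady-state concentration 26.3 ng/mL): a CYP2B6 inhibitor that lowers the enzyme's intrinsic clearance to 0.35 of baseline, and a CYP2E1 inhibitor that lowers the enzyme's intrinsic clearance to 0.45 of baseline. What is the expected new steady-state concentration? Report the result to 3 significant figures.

53.9 ng/mL

The CYP2B6 pathway (50% of clearance) is reduced to 0.35× activity: 0.5 × 0.35 = 0.175.
The CYP2E1 pathway (34% of clearance) is reduced to 0.45× activity: 0.34 × 0.45 = 0.153.
Non-CYP routes (16%) are unchanged.
CL_new/CL_old = 0.175 + 0.153 + 0.16 = 0.488.
Steady-state concentration ∝ 1/CL: new value = 26.3 / 0.488 = 53.9 ng/mL.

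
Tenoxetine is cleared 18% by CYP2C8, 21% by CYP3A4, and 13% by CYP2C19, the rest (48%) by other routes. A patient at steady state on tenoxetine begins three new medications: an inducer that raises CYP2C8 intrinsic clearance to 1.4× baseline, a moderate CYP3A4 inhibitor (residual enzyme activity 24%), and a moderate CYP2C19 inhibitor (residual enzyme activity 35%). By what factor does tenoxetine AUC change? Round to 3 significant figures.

The CYP2C8 pathway (18% of clearance) increases to 1.4× activity: 0.18 × 1.4 = 0.252.
The CYP3A4 pathway (21% of clearance) drops to 0.24× activity: 0.21 × 0.24 = 0.0504.
The CYP2C19 pathway (13% of clearance) drops to 0.35× activity: 0.13 × 0.35 = 0.0455.
Non-CYP routes (48%) are unchanged.
CL_new/CL_old = 0.252 + 0.0504 + 0.0455 + 0.48 = 0.8279.
AUC ∝ 1/CL: fold-change = 1 / 0.8279 = 1.21.

1.21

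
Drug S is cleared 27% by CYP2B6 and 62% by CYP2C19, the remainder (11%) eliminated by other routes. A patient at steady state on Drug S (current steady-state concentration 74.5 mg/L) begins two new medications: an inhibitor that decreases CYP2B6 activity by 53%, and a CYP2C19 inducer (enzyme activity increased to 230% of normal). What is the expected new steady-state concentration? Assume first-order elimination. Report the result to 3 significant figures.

CYP2B6: 0.27 × 0.47 = 0.1269
CYP2C19: 0.62 × 2.3 = 1.426
Other: 0.11 (unchanged)
New clearance relative to baseline: 0.1269 + 1.426 + 0.11 = 1.6629.
New steady-state concentration = 74.5 / 1.6629 = 44.8 mg/L (concentration scales inversely with clearance).

44.8 mg/L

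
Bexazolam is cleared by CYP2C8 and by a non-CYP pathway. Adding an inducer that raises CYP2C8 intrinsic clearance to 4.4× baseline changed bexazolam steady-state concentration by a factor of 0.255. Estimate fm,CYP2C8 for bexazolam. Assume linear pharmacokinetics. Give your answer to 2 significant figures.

0.86

Let fm be the CYP2C8 fraction. New clearance relative to baseline = fm × 4.4 + (1 − fm).
Steady-state concentration ratio = 1 / (new CL fraction), so new CL fraction = 1 / 0.255 = 3.922.
fm × 4.4 + 1 − fm = 3.922  ⇒  fm × (4.4 − 1) = 2.922  ⇒  fm = 0.86.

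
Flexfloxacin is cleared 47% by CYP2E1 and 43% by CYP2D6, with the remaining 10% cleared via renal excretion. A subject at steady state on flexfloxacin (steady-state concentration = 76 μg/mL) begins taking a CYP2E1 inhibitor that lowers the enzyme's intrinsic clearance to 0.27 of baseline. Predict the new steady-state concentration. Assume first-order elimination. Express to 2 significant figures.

1.2 × 10² μg/mL

The CYP2E1 pathway (47% of clearance) drops to 0.27× activity: 0.47 × 0.27 = 0.1269.
CYP2D6 (43%) and the residual 10% are unaffected.
New clearance relative to baseline: 0.1269 + 0.43 + 0.1 = 0.6569.
New steady-state concentration = baseline ÷ relative clearance = 76 / 0.6569 = 1.2 × 10² μg/mL.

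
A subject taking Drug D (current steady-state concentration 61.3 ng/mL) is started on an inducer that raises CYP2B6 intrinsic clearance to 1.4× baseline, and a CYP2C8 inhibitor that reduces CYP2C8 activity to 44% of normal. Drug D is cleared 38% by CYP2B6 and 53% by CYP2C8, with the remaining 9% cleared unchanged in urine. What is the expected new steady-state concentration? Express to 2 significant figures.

The CYP2B6 pathway (38% of clearance) is boosted to 1.4× activity: 0.38 × 1.4 = 0.532.
The CYP2C8 pathway (53% of clearance) falls to 0.44× activity: 0.53 × 0.44 = 0.2332.
The remaining 9% of clearance is unaffected.
New clearance relative to baseline: 0.532 + 0.2332 + 0.09 = 0.8552.
New steady-state concentration = 61.3 / 0.8552 = 72 ng/mL (concentration scales inversely with clearance).

72 ng/mL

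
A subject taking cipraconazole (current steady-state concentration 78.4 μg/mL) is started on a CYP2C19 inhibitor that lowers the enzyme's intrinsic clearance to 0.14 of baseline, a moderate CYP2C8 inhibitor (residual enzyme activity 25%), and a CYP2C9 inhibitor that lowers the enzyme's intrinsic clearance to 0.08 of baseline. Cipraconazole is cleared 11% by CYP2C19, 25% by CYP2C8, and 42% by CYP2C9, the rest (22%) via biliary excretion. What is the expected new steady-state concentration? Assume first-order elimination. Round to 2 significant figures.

CYP2C19: 0.11 × 0.14 = 0.0154
CYP2C8: 0.25 × 0.25 = 0.0625
CYP2C9: 0.42 × 0.08 = 0.0336
Other: 0.22 (unchanged)
New clearance relative to baseline: 0.0154 + 0.0625 + 0.0336 + 0.22 = 0.3315.
Dividing the baseline by the relative clearance: 78.4 / 0.3315 = 2.4 × 10² μg/mL.

2.4 × 10² μg/mL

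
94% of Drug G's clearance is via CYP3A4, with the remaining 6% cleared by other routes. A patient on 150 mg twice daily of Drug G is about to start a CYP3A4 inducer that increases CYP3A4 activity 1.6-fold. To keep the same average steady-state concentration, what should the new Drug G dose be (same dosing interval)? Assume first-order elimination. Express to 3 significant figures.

235 mg

CYP3A4: 0.94 × 1.6 = 1.504
Other: 0.06 (unchanged)
New clearance relative to baseline: 1.504 + 0.06 = 1.564.
Exposure is unchanged when dose changes in proportion to clearance. New dose = 150 mg × 1.564 = 235 mg.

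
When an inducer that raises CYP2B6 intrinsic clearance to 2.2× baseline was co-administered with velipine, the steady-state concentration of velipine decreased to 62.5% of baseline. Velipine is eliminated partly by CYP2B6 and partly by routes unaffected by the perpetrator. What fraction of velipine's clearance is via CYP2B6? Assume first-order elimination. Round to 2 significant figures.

0.50

CL'/CL = 1 / 0.625 = 1.6
2.2·fm + (1 − fm) = 1.6
fm = (1.6 − 1) / (2.2 − 1) = 0.50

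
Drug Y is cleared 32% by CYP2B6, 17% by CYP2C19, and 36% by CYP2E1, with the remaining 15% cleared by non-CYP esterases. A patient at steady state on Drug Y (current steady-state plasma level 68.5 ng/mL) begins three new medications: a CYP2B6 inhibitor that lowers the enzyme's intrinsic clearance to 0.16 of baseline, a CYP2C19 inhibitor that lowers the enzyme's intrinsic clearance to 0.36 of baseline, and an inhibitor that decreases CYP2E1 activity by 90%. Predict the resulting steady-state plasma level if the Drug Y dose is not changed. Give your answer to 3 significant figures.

230 ng/mL

The CYP2B6 pathway (32% of clearance) drops to 0.16× activity: 0.32 × 0.16 = 0.0512.
The CYP2C19 pathway (17% of clearance) drops to 0.36× activity: 0.17 × 0.36 = 0.0612.
The CYP2E1 pathway (36% of clearance) falls to 0.1× activity: 0.36 × 0.1 = 0.036.
The remaining 15% of clearance is unaffected.
New clearance relative to baseline: 0.0512 + 0.0612 + 0.036 + 0.15 = 0.2984.
Steady-state plasma level ∝ 1/CL: new value = 68.5 / 0.2984 = 230 ng/mL.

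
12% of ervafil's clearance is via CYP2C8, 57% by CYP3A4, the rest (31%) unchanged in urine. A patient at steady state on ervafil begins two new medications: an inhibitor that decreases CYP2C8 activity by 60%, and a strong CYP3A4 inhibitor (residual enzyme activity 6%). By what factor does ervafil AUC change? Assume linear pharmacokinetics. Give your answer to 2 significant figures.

2.5

The CYP2C8 pathway (12% of clearance) drops to 0.4× activity: 0.12 × 0.4 = 0.048.
The CYP3A4 pathway (57% of clearance) is reduced to 0.06× activity: 0.57 × 0.06 = 0.0342.
Non-CYP routes (31%) are unchanged.
New clearance relative to baseline: 0.048 + 0.0342 + 0.31 = 0.3922.
AUC ∝ 1/CL: fold-change = 1 / 0.3922 = 2.5.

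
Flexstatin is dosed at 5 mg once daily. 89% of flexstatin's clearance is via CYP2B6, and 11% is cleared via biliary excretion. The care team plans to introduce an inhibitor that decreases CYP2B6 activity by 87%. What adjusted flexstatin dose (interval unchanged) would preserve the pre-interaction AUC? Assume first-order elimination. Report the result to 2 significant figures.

The CYP2B6 pathway (89% of clearance) is reduced to 0.13× activity: 0.89 × 0.13 = 0.1157.
The remaining 11% of clearance is unaffected.
New clearance relative to baseline: 0.1157 + 0.11 = 0.2257.
To maintain the same steady-state level, dose must scale with clearance: new dose = 5 × 0.2257 = 1.1 mg.

1.1 mg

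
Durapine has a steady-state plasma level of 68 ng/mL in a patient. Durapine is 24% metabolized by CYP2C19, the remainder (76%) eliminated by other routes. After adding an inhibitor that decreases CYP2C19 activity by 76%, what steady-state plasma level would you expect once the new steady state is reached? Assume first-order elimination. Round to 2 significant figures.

83 ng/mL

The CYP2C19 pathway (24% of clearance) is reduced to 0.24× activity: 0.24 × 0.24 = 0.0576.
Non-CYP routes (76%) are unchanged.
Relative clearance = 0.0576 + 0.76 = 0.8176.
Steady-state plasma level ∝ 1/CL, so new value = 68 / 0.8176 = 83 ng/mL.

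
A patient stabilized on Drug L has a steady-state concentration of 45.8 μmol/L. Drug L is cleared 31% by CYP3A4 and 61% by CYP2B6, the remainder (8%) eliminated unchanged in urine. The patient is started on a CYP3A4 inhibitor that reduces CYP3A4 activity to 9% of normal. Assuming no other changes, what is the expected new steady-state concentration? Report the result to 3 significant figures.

The CYP3A4 pathway (31% of clearance) is reduced to 0.09× activity: 0.31 × 0.09 = 0.0279.
CYP2B6 (61%) and the residual 8% are unaffected.
CL_new/CL_old = 0.0279 + 0.61 + 0.08 = 0.7179.
Steady-state concentration ∝ 1/CL, so new value = 45.8 / 0.7179 = 63.8 μmol/L.

63.8 μmol/L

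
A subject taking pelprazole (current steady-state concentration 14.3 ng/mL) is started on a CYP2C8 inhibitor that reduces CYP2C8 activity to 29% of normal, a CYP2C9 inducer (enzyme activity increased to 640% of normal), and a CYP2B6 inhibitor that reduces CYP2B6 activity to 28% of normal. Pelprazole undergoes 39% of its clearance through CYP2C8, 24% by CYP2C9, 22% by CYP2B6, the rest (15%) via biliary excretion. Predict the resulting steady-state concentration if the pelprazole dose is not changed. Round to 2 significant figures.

The CYP2C8 pathway (39% of clearance) falls to 0.29× activity: 0.39 × 0.29 = 0.1131.
The CYP2C9 pathway (24% of clearance) rises to 6.4× activity: 0.24 × 6.4 = 1.536.
The CYP2B6 pathway (22% of clearance) is reduced to 0.28× activity: 0.22 × 0.28 = 0.0616.
The remaining 15% of clearance is unaffected.
Relative clearance = 0.1131 + 1.536 + 0.0616 + 0.15 = 1.8607.
Steady-state concentration ∝ 1/CL: new value = 14.3 / 1.8607 = 7.7 ng/mL.

7.7 ng/mL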